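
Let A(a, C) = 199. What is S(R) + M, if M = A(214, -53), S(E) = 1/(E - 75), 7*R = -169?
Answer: 138099/694 ≈ 198.99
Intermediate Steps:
R = -169/7 (R = (⅐)*(-169) = -169/7 ≈ -24.143)
S(E) = 1/(-75 + E)
M = 199
S(R) + M = 1/(-75 - 169/7) + 199 = 1/(-694/7) + 199 = -7/694 + 199 = 138099/694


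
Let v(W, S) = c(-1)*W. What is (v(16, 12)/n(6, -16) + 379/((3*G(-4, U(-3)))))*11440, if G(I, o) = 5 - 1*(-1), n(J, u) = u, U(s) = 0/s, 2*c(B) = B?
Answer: 2219360/9 ≈ 2.4660e+5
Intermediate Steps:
c(B) = B/2
U(s) = 0
v(W, S) = -W/2 (v(W, S) = ((½)*(-1))*W = -W/2)
G(I, o) = 6 (G(I, o) = 5 + 1 = 6)
(v(16, 12)/n(6, -16) + 379/((3*G(-4, U(-3)))))*11440 = (-½*16/(-16) + 379/((3*6)))*11440 = (-8*(-1/16) + 379/18)*11440 = (½ + 379*(1/18))*11440 = (½ + 379/18)*11440 = (194/9)*11440 = 2219360/9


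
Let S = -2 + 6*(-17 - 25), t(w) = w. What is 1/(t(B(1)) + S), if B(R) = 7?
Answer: -1/247 ≈ -0.0040486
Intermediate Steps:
S = -254 (S = -2 + 6*(-42) = -2 - 252 = -254)
1/(t(B(1)) + S) = 1/(7 - 254) = 1/(-247) = -1/247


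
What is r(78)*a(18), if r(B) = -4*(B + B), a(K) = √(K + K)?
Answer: -3744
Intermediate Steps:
a(K) = √2*√K (a(K) = √(2*K) = √2*√K)
r(B) = -8*B
r(78)*a(18) = (-8*78)*(√2*√18) = -624*√2*3*√2 = -624*6 = -3744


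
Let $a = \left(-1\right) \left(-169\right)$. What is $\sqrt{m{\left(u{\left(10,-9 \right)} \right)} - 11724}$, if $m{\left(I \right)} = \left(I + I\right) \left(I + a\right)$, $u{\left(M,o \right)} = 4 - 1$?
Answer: $18 i \sqrt{33} \approx 103.4 i$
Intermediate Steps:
$u{\left(M,o \right)} = 3$ ($u{\left(M,o \right)} = 4 - 1 = 3$)
$a = 169$
$m{\left(I \right)} = 2 I \left(169 + I\right)$ ($m{\left(I \right)} = \left(I + I\right) \left(I + 169\right) = 2 I \left(169 + I\right)$)
$\sqrt{m{\left(u{\left(10,-9 \right)} \right)} - 11724} = \sqrt{2 \cdot 3 \left(169 + 3\right) - 11724} = \sqrt{2 \cdot 3 \cdot 172 - 11724} = \sqrt{1032 - 11724} = \sqrt{-10692} = 18 i \sqrt{33}$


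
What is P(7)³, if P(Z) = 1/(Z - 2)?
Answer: 1/125 ≈ 0.0080000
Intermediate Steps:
P(Z) = 1/(-2 + Z)
P(7)³ = (1/(-2 + 7))³ = (1/5)³ = (⅕)³ = 1/125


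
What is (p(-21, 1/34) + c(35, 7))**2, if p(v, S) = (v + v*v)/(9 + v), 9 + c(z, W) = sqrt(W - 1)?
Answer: (44 - sqrt(6))**2 ≈ 1726.4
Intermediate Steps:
c(z, W) = -9 + sqrt(-1 + W) (c(z, W) = -9 + sqrt(W - 1) = -9 + sqrt(-1 + W))
p(v, S) = (v + v**2)/(9 + v)
(p(-21, 1/34) + c(35, 7))**2 = (-21*(1 - 21)/(9 - 21) + (-9 + sqrt(-1 + 7)))**2 = (-21*(-20)/(-12) + (-9 + sqrt(6)))**2 = (-21*(-1/12)*(-20) + (-9 + sqrt(6)))**2 = (-35 + (-9 + sqrt(6)))**2 = (-44 + sqrt(6))**2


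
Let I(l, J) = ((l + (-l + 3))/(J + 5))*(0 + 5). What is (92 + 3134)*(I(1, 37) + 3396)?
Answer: 76696537/7 ≈ 1.0957e+7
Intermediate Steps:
I(l, J) = 15/(5 + J) (I(l, J) = ((l + (3 - l))/(5 + J))*5 = (3/(5 + J))*5 = 15/(5 + J))
(92 + 3134)*(I(1, 37) + 3396) = (92 + 3134)*(15/(5 + 37) + 3396) = 3226*(15/42 + 3396) = 3226*(15*(1/42) + 3396) = 3226*(5/14 + 3396) = 3226*(47549/14) = 76696537/7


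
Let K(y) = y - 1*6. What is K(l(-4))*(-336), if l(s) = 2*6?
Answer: -2016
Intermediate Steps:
l(s) = 12
K(y) = -6 + y (K(y) = y - 6 = -6 + y)
K(l(-4))*(-336) = (-6 + 12)*(-336) = 6*(-336) = -2016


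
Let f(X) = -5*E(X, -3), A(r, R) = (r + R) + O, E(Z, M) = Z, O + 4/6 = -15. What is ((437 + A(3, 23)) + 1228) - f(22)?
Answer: 5356/3 ≈ 1785.3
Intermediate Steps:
O = -47/3 (O = -2/3 - 15 = -47/3 ≈ -15.667)
A(r, R) = -47/3 + R + r (A(r, R) = (r + R) - 47/3 = (R + r) - 47/3 = -47/3 + R + r)
f(X) = -5*X
((437 + A(3, 23)) + 1228) - f(22) = ((437 + (-47/3 + 23 + 3)) + 1228) - (-5)*22 = ((437 + 31/3) + 1228) - 1*(-110) = (1342/3 + 1228) + 110 = 5026/3 + 110 = 5356/3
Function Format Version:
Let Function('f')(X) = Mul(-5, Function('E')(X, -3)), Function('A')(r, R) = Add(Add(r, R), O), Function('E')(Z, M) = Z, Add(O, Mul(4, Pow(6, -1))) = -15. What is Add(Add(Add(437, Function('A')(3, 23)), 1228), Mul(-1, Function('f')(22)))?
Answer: Rational(5356, 3) ≈ 1785.3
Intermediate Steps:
O = Rational(-47, 3) (O = Add(Rational(-2, 3), -15) = Rational(-47, 3) ≈ -15.667)
Function('A')(r, R) = Add(Rational(-47, 3), R, r) (Function('A')(r, R) = Add(Add(r, R), Rational(-47, 3)) = Add(Add(R, r), Rational(-47, 3)) = Add(Rational(-47, 3), R, r))
Function('f')(X) = Mul(-5, X)
Add(Add(Add(437, Function('A')(3, 23)), 1228), Mul(-1, Function('f')(22))) = Add(Add(Add(437, Add(Rational(-47, 3), 23, 3)), 1228), Mul(-1, Mul(-5, 22))) = Add(Add(Add(437, Rational(31, 3)), 1228), Mul(-1, -110)) = Add(Add(Rational(1342, 3), 1228), 110) = Add(Rational(5026, 3), 110) = Rational(5356, 3)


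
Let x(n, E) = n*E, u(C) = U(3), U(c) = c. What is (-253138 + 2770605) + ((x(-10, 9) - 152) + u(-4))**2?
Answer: 2574588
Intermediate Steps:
u(C) = 3
x(n, E) = E*n
(-253138 + 2770605) + ((x(-10, 9) - 152) + u(-4))**2 = (-253138 + 2770605) + ((9*(-10) - 152) + 3)**2 = 2517467 + ((-90 - 152) + 3)**2 = 2517467 + (-242 + 3)**2 = 2517467 + (-239)**2 = 2517467 + 57121 = 2574588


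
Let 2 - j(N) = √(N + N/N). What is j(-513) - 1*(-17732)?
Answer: 17734 - 16*I*√2 ≈ 17734.0 - 22.627*I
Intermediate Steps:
j(N) = 2 - √(1 + N) (j(N) = 2 - √(N + N/N) = 2 - √(N + 1) = 2 - √(1 + N))
j(-513) - 1*(-17732) = (2 - √(1 - 513)) - 1*(-17732) = (2 - √(-512)) + 17732 = (2 - 16*I*√2) + 17732 = 17734 - 16*I*√2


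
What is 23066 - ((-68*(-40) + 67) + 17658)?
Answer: 2621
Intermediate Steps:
23066 - ((-68*(-40) + 67) + 17658) = 23066 - ((2720 + 67) + 17658) = 23066 - (2787 + 17658) = 23066 - 1*20445 = 23066 - 20445 = 2621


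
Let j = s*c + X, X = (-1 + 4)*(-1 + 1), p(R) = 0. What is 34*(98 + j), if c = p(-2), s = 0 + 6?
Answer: 3332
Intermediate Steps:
X = 0 (X = 3*0 = 0)
s = 6
c = 0
j = 0 (j = 6*0 + 0 = 0 + 0 = 0)
34*(98 + j) = 34*(98 + 0) = 34*98 = 3332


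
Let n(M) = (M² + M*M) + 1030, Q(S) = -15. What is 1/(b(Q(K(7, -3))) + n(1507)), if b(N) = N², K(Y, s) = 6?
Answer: 1/4543353 ≈ 2.2010e-7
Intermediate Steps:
n(M) = 1030 + 2*M² (n(M) = (M² + M²) + 1030 = 2*M² + 1030 = 1030 + 2*M²)
1/(b(Q(K(7, -3))) + n(1507)) = 1/((-15)² + (1030 + 2*1507²)) = 1/(225 + (1030 + 2*2271049)) = 1/(225 + (1030 + 4542098)) = 1/(225 + 4543128) = 1/4543353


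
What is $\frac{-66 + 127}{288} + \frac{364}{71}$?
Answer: $\frac{109163}{20448} \approx 5.3386$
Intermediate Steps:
$\frac{-66 + 127}{288} + \frac{364}{71} = 61 \cdot \frac{1}{288} + 364 \cdot \frac{1}{71} = \frac{61}{288} + \frac{364}{71} = \frac{109163}{20448}$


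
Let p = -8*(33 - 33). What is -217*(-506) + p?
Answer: 109802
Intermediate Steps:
p = 0 (p = -8*0 = 0)
-217*(-506) + p = -217*(-506) + 0 = 109802 + 0 = 109802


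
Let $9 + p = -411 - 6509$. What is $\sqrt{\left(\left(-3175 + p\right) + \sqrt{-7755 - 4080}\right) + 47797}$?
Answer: $\sqrt{37693 + 3 i \sqrt{1315}} \approx 194.15 + 0.2802 i$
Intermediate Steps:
$p = -6929$ ($p = -9 - 6920 = -6929$)
$\sqrt{\left(\left(-3175 + p\right) + \sqrt{-7755 - 4080}\right) + 47797} = \sqrt{\left(\left(-3175 - 6929\right) + \sqrt{-7755 - 4080}\right) + 47797} = \sqrt{\left(-10104 + \sqrt{-11835}\right) + 47797} = \sqrt{\left(-10104 + 3 i \sqrt{1315}\right) + 47797} = \sqrt{37693 + 3 i \sqrt{1315}}$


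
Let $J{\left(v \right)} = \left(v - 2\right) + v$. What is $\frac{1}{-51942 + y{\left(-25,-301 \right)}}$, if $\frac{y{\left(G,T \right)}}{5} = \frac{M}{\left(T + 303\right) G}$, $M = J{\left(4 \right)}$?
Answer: $- \frac{5}{259713} \approx -1.9252 \cdot 10^{-5}$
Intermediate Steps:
$J{\left(v \right)} = -2 + 2 v$ ($J{\left(v \right)} = \left(-2 + v\right) + v = -2 + 2 v$)
$M = 6$ ($M = -2 + 2 \cdot 4 = -2 + 8 = 6$)
$y{\left(G,T \right)} = \frac{30}{G \left(303 + T\right)}$ ($y{\left(G,T \right)} = 5 \frac{6}{\left(T + 303\right) G} = 5 \frac{6}{\left(303 + T\right) G} = 5 \frac{6}{G \left(303 + T\right)} = \frac{30}{G \left(303 + T\right)}$)
$\frac{1}{-51942 + y{\left(-25,-301 \right)}} = \frac{1}{-51942 + \frac{30}{\left(-25\right) \left(303 - 301\right)}} = \frac{1}{-51942 + 30 \left(- \frac{1}{25}\right) \frac{1}{2}} = \frac{1}{-51942 - \frac{3}{5}} = \frac{1}{- \frac{259713}{5}} = - \frac{5}{259713}$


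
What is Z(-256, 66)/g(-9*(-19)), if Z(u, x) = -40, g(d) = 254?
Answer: -20/127 ≈ -0.15748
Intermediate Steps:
Z(-256, 66)/g(-9*(-19)) = -40/254 = -40*1/254 = -20/127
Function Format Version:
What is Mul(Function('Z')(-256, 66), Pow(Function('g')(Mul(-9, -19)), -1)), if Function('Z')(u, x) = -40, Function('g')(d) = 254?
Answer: Rational(-20, 127) ≈ -0.15748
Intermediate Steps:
Mul(Function('Z')(-256, 66), Pow(Function('g')(Mul(-9, -19)), -1)) = Mul(-40, Pow(254, -1)) = Mul(-40, Rational(1, 254)) = Rational(-20, 127)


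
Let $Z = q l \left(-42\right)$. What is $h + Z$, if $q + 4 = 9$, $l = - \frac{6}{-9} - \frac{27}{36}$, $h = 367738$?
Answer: $\frac{735511}{2} \approx 3.6776 \cdot 10^{5}$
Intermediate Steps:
$l = - \frac{1}{12}$ ($l = \left(-6\right) \left(- \frac{1}{9}\right) - \frac{3}{4} = \frac{2}{3} - \frac{3}{4} = - \frac{1}{12} \approx -0.083333$)
$q = 5$ ($q = -4 + 9 = 5$)
$Z = \frac{35}{2}$ ($Z = 5 \left(- \frac{1}{12}\right) \left(-42\right) = \left(- \frac{5}{12}\right) \left(-42\right) = \frac{35}{2} \approx 17.5$)
$h + Z = 367738 + \frac{35}{2} = \frac{735511}{2}$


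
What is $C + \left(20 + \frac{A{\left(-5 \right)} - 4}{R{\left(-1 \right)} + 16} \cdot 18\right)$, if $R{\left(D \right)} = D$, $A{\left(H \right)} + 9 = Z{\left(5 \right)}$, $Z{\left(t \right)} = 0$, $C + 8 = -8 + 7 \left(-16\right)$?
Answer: $- \frac{618}{5} \approx -123.6$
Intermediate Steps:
$C = -128$ ($C = -8 + \left(-8 + 7 \left(-16\right)\right) = -8 - 120 = -128$)
$A{\left(H \right)} = -9$ ($A{\left(H \right)} = -9 + 0 = -9$)
$C + \left(20 + \frac{A{\left(-5 \right)} - 4}{R{\left(-1 \right)} + 16} \cdot 18\right) = -128 + \left(20 + \frac{-9 - 4}{-1 + 16} \cdot 18\right) = -128 + \left(20 + - \frac{13}{15} \cdot 18\right) = -128 + \left(20 + \left(-13\right) \frac{1}{15} \cdot 18\right) = -128 + \left(20 - \frac{78}{5}\right) = -128 + \frac{22}{5} = - \frac{618}{5}$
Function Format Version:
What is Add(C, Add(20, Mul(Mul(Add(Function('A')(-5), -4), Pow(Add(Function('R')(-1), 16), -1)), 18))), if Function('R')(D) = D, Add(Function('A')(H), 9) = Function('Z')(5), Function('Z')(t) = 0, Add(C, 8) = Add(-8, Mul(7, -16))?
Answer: Rational(-618, 5) ≈ -123.60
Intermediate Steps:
C = -128 (C = Add(-8, Add(-8, Mul(7, -16))) = Add(-8, Add(-8, -112)) = Add(-8, -120) = -128)
Function('A')(H) = -9 (Function('A')(H) = Add(-9, 0) = -9)
Add(C, Add(20, Mul(Mul(Add(Function('A')(-5), -4), Pow(Add(Function('R')(-1), 16), -1)), 18))) = Add(-128, Add(20, Mul(Mul(Add(-9, -4), Pow(Add(-1, 16), -1)), 18))) = Add(-128, Add(20, Mul(Mul(-13, Pow(15, -1)), 18))) = Add(-128, Add(20, Mul(Mul(-13, Rational(1, 15)), 18))) = Add(-128, Add(20, Mul(Rational(-13, 15), 18))) = Add(-128, Add(20, Rational(-78, 5))) = Add(-128, Rational(22, 5)) = Rational(-618, 5)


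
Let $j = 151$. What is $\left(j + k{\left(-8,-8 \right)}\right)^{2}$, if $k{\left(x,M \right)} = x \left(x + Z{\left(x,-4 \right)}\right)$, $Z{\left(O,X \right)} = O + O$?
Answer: $117649$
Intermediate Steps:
$Z{\left(O,X \right)} = 2 O$
$k{\left(x,M \right)} = 3 x^{2}$ ($k{\left(x,M \right)} = x \left(x + 2 x\right) = x 3 x = 3 x^{2}$)
$\left(j + k{\left(-8,-8 \right)}\right)^{2} = \left(151 + 3 \left(-8\right)^{2}\right)^{2} = \left(151 + 3 \cdot 64\right)^{2} = \left(151 + 192\right)^{2} = 343^{2} = 117649$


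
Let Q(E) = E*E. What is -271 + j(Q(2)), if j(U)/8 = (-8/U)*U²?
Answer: -527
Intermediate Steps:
Q(E) = E²
j(U) = -64*U (j(U) = 8*((-8/U)*U²) = 8*(-8*U) = -64*U)
-271 + j(Q(2)) = -271 - 64*2² = -271 - 64*4 = -271 - 256 = -527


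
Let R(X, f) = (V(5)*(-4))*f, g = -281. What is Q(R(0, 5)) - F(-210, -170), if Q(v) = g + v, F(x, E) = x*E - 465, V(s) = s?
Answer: -35616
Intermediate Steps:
F(x, E) = -465 + E*x (F(x, E) = E*x - 465 = -465 + E*x)
R(X, f) = -20*f (R(X, f) = (5*(-4))*f = -20*f)
Q(v) = -281 + v
Q(R(0, 5)) - F(-210, -170) = (-281 - 20*5) - (-465 - 170*(-210)) = (-281 - 100) - (-465 + 35700) = -381 - 1*35235 = -381 - 35235 = -35616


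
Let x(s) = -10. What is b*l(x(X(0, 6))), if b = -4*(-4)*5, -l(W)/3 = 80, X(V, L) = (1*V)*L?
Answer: -19200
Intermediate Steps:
X(V, L) = L*V (X(V, L) = V*L = L*V)
l(W) = -240 (l(W) = -3*80 = -240)
b = 80 (b = 16*5 = 80)
b*l(x(X(0, 6))) = 80*(-240) = -19200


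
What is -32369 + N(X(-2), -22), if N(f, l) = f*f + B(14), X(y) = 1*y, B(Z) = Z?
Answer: -32351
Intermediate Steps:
X(y) = y
N(f, l) = 14 + f**2 (N(f, l) = f*f + 14 = f**2 + 14 = 14 + f**2)
-32369 + N(X(-2), -22) = -32369 + (14 + (-2)**2) = -32369 + (14 + 4) = -32369 + 18 = -32351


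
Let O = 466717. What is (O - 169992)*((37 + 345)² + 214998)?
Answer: 107094580450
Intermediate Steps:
(O - 169992)*((37 + 345)² + 214998) = (466717 - 169992)*((37 + 345)² + 214998) = 296725*(382² + 214998) = 296725*(145924 + 214998) = 296725*360922 = 107094580450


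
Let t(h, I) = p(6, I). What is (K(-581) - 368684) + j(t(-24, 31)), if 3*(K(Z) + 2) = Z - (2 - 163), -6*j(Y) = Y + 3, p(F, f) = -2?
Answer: -2212957/6 ≈ -3.6883e+5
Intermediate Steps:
t(h, I) = -2
j(Y) = -½ - Y/6 (j(Y) = -(Y + 3)/6 = -(3 + Y)/6 = -½ - Y/6)
K(Z) = 155/3 + Z/3 (K(Z) = -2 + (Z - (2 - 163))/3 = -2 + (Z - 1*(-161))/3 = -2 + (Z + 161)/3 = -2 + (161 + Z)/3 = -2 + (161/3 + Z/3) = 155/3 + Z/3)
(K(-581) - 368684) + j(t(-24, 31)) = ((155/3 + (⅓)*(-581)) - 368684) + (-½ - ⅙*(-2)) = ((155/3 - 581/3) - 368684) + (-½ + ⅓) = (-142 - 368684) - ⅙ = -368826 - ⅙ = -2212957/6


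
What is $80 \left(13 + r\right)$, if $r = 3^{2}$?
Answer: $1760$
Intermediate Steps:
$r = 9$
$80 \left(13 + r\right) = 80 \left(13 + 9\right) = 80 \cdot 22 = 1760$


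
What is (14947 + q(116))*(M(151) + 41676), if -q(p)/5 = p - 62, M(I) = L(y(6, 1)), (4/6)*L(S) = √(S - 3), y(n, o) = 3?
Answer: 611678652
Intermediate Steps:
L(S) = 3*√(-3 + S)/2 (L(S) = 3*√(S - 3)/2 = 3*√(-3 + S)/2)
M(I) = 0 (M(I) = 3*√(-3 + 3)/2 = 3*√0/2 = (3/2)*0 = 0)
q(p) = 310 - 5*p (q(p) = -5*(p - 62) = -5*(-62 + p) = 310 - 5*p)
(14947 + q(116))*(M(151) + 41676) = (14947 + (310 - 5*116))*(0 + 41676) = (14947 + (310 - 580))*41676 = (14947 - 270)*41676 = 14677*41676 = 611678652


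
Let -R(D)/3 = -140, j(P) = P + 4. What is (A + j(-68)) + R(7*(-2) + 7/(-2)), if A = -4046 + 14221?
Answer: 10531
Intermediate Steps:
j(P) = 4 + P
A = 10175
R(D) = 420 (R(D) = -3*(-140) = 420)
(A + j(-68)) + R(7*(-2) + 7/(-2)) = (10175 + (4 - 68)) + 420 = (10175 - 64) + 420 = 10111 + 420 = 10531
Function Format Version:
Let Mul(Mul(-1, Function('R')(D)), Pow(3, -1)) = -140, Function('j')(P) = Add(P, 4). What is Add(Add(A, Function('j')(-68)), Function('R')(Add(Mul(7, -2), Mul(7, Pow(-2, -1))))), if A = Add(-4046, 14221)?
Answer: 10531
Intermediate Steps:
Function('j')(P) = Add(4, P)
A = 10175
Function('R')(D) = 420 (Function('R')(D) = Mul(-3, -140) = 420)
Add(Add(A, Function('j')(-68)), Function('R')(Add(Mul(7, -2), Mul(7, Pow(-2, -1))))) = Add(Add(10175, Add(4, -68)), 420) = Add(Add(10175, -64), 420) = Add(10111, 420) = 10531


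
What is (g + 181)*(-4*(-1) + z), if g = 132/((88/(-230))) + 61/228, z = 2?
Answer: -37331/38 ≈ -982.39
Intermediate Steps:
g = -78599/228 (g = 132/((88*(-1/230))) + 61*(1/228) = 132/(-44/115) + 61/228 = 132*(-115/44) + 61/228 = -345 + 61/228 = -78599/228 ≈ -344.73)
(g + 181)*(-4*(-1) + z) = (-78599/228 + 181)*(-4*(-1) + 2) = -37331*(4 + 2)/228 = -37331/228*6 = -37331/38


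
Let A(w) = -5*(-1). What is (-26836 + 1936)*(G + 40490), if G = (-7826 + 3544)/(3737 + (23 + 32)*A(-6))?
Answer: -1011198947550/1003 ≈ -1.0082e+9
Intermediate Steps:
A(w) = 5
G = -2141/2006 (G = (-7826 + 3544)/(3737 + (23 + 32)*5) = -4282/(3737 + 55*5) = -4282/(3737 + 275) = -4282/4012 = -4282*1/4012 = -2141/2006 ≈ -1.0673)
(-26836 + 1936)*(G + 40490) = (-26836 + 1936)*(-2141/2006 + 40490) = -24900*81220799/2006 = -1011198947550/1003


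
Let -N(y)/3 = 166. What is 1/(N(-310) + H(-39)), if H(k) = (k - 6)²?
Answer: 1/1527 ≈ 0.00065488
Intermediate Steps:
H(k) = (-6 + k)²
N(y) = -498 (N(y) = -3*166 = -498)
1/(N(-310) + H(-39)) = 1/(-498 + (-6 - 39)²) = 1/(-498 + (-45)²) = 1/(-498 + 2025) = 1/1527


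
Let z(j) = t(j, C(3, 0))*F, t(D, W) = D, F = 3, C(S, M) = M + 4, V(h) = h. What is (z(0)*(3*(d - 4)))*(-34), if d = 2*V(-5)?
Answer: 0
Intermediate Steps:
C(S, M) = 4 + M
d = -10 (d = 2*(-5) = -10)
z(j) = 3*j (z(j) = j*3 = 3*j)
(z(0)*(3*(d - 4)))*(-34) = ((3*0)*(3*(-10 - 4)))*(-34) = (0*(3*(-14)))*(-34) = (0*(-42))*(-34) = 0*(-34) = 0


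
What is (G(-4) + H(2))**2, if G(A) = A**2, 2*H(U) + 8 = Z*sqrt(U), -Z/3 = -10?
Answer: 594 + 360*sqrt(2) ≈ 1103.1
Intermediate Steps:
Z = 30 (Z = -3*(-10) = 30)
H(U) = -4 + 15*sqrt(U) (H(U) = -4 + (30*sqrt(U))/2 = -4 + 15*sqrt(U))
(G(-4) + H(2))**2 = ((-4)**2 + (-4 + 15*sqrt(2)))**2 = (16 + (-4 + 15*sqrt(2)))**2 = (12 + 15*sqrt(2))**2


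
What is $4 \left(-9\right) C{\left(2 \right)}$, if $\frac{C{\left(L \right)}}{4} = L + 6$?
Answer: $-1152$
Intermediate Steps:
$C{\left(L \right)} = 24 + 4 L$ ($C{\left(L \right)} = 4 \left(L + 6\right) = 4 \left(6 + L\right) = 24 + 4 L$)
$4 \left(-9\right) C{\left(2 \right)} = 4 \left(-9\right) \left(24 + 4 \cdot 2\right) = - 36 \left(24 + 8\right) = \left(-36\right) 32 = -1152$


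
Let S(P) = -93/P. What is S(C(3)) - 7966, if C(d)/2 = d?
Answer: -15963/2 ≈ -7981.5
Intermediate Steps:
C(d) = 2*d
S(C(3)) - 7966 = -93/(2*3) - 7966 = -93/6 - 7966 = -93*⅙ - 7966 = -31/2 - 7966 = -15963/2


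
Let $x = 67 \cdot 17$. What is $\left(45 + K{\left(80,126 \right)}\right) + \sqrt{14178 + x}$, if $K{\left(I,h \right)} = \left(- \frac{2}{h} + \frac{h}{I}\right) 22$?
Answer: $\frac{99919}{1260} + 17 \sqrt{53} \approx 203.06$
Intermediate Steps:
$x = 1139$
$K{\left(I,h \right)} = - \frac{44}{h} + \frac{22 h}{I}$
$\left(45 + K{\left(80,126 \right)}\right) + \sqrt{14178 + x} = \left(45 + \left(- \frac{44}{126} + 22 \cdot 126 \cdot \frac{1}{80}\right)\right) + \sqrt{14178 + 1139} = \left(45 + \left(\left(-44\right) \frac{1}{126} + 22 \cdot 126 \cdot \frac{1}{80}\right)\right) + \sqrt{15317} = \left(45 + \left(- \frac{22}{63} + \frac{693}{20}\right)\right) + 17 \sqrt{53} = \left(45 + \frac{43219}{1260}\right) + 17 \sqrt{53} = \frac{99919}{1260} + 17 \sqrt{53}$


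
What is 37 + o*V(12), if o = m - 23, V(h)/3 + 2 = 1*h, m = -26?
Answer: -1433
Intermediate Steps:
V(h) = -6 + 3*h (V(h) = -6 + 3*(1*h) = -6 + 3*h)
o = -49 (o = -26 - 23 = -49)
37 + o*V(12) = 37 - 49*(-6 + 3*12) = 37 - 49*(-6 + 36) = 37 - 49*30 = 37 - 1470 = -1433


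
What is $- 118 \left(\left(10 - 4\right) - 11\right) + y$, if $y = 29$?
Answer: $619$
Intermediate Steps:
$- 118 \left(\left(10 - 4\right) - 11\right) + y = - 118 \left(\left(10 - 4\right) - 11\right) + 29 = - 118 \left(6 - 11\right) + 29 = \left(-118\right) \left(-5\right) + 29 = 590 + 29 = 619$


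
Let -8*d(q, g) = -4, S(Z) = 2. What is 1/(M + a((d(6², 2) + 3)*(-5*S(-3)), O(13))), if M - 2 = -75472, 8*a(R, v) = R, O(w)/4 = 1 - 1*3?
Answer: -8/603795 ≈ -1.3250e-5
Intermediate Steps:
O(w) = -8 (O(w) = 4*(1 - 1*3) = 4*(1 - 3) = 4*(-2) = -8)
d(q, g) = ½ (d(q, g) = -⅛*(-4) = ½)
a(R, v) = R/8
M = -75470 (M = 2 - 75472 = -75470)
1/(M + a((d(6², 2) + 3)*(-5*S(-3)), O(13))) = 1/(-75470 + ((½ + 3)*(-5*2))/8) = 1/(-75470 + ((7/2)*(-10))/8) = 1/(-75470 + (⅛)*(-35)) = 1/(-75470 - 35/8) = 1/(-603795/8) = -8/603795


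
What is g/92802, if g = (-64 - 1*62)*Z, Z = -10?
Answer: 210/15467 ≈ 0.013577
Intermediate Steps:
g = 1260 (g = (-64 - 1*62)*(-10) = (-64 - 62)*(-10) = -126*(-10) = 1260)
g/92802 = 1260/92802 = 1260*(1/92802) = 210/15467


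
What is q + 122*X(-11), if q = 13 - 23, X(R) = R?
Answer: -1352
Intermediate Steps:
q = -10
q + 122*X(-11) = -10 + 122*(-11) = -10 - 1342 = -1352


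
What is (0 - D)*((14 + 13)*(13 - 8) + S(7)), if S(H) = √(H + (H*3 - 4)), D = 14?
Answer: -1890 - 28*√6 ≈ -1958.6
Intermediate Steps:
S(H) = √(-4 + 4*H) (S(H) = √(H + (3*H - 4)) = √(H + (-4 + 3*H)) = √(-4 + 4*H))
(0 - D)*((14 + 13)*(13 - 8) + S(7)) = (0 - 1*14)*((14 + 13)*(13 - 8) + 2*√(-1 + 7)) = (0 - 14)*(27*5 + 2*√6) = -14*(135 + 2*√6) = -1890 - 28*√6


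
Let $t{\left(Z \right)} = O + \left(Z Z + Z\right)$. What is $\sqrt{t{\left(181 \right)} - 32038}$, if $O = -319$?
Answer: $3 \sqrt{65} \approx 24.187$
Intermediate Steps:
$t{\left(Z \right)} = -319 + Z + Z^{2}$ ($t{\left(Z \right)} = -319 + \left(Z Z + Z\right) = -319 + \left(Z^{2} + Z\right) = -319 + \left(Z + Z^{2}\right) = -319 + Z + Z^{2}$)
$\sqrt{t{\left(181 \right)} - 32038} = \sqrt{\left(-319 + 181 + 181^{2}\right) - 32038} = \sqrt{\left(-319 + 181 + 32761\right) - 32038} = \sqrt{32623 - 32038} = \sqrt{585} = 3 \sqrt{65}$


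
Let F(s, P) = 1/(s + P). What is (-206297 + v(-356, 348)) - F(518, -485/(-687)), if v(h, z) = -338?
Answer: -73634589572/356351 ≈ -2.0664e+5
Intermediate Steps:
F(s, P) = 1/(P + s)
(-206297 + v(-356, 348)) - F(518, -485/(-687)) = (-206297 - 338) - 1/(-485/(-687) + 518) = -206635 - 1/(-485*(-1/687) + 518) = -206635 - 1/(485/687 + 518) = -206635 - 1/356351/687 = -206635 - 1*687/356351 = -206635 - 687/356351 = -73634589572/356351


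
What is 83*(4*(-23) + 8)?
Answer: -6972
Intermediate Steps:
83*(4*(-23) + 8) = 83*(-92 + 8) = 83*(-84) = -6972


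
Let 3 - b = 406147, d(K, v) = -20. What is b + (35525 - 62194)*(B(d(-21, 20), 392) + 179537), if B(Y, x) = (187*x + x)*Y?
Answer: 34519494083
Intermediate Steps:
b = -406144 (b = 3 - 1*406147 = 3 - 406147 = -406144)
B(Y, x) = 188*Y*x (B(Y, x) = (188*x)*Y = 188*Y*x)
b + (35525 - 62194)*(B(d(-21, 20), 392) + 179537) = -406144 + (35525 - 62194)*(188*(-20)*392 + 179537) = -406144 - 26669*(-1473920 + 179537) = -406144 - 26669*(-1294383) = -406144 + 34519900227 = 34519494083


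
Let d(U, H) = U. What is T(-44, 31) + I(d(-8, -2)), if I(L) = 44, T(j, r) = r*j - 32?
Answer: -1352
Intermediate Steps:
T(j, r) = -32 + j*r (T(j, r) = j*r - 32 = -32 + j*r)
T(-44, 31) + I(d(-8, -2)) = (-32 - 44*31) + 44 = (-32 - 1364) + 44 = -1396 + 44 = -1352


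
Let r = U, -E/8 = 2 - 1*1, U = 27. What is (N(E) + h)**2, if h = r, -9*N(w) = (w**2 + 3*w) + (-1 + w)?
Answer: 44944/81 ≈ 554.86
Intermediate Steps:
E = -8 (E = -8*(2 - 1*1) = -8*(2 - 1) = -8*1 = -8)
N(w) = 1/9 - 4*w/9 - w**2/9 (N(w) = -((w**2 + 3*w) + (-1 + w))/9 = -(-1 + w**2 + 4*w)/9 = 1/9 - 4*w/9 - w**2/9)
r = 27
h = 27
(N(E) + h)**2 = ((1/9 - 4/9*(-8) - 1/9*(-8)**2) + 27)**2 = ((1/9 + 32/9 - 1/9*64) + 27)**2 = ((1/9 + 32/9 - 64/9) + 27)**2 = (-31/9 + 27)**2 = (212/9)**2 = 44944/81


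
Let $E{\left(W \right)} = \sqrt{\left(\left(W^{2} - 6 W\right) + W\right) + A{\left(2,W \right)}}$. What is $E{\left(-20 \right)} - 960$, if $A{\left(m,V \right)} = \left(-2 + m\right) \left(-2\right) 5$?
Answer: $-960 + 10 \sqrt{5} \approx -937.64$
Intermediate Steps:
$A{\left(m,V \right)} = 20 - 10 m$ ($A{\left(m,V \right)} = \left(4 - 2 m\right) 5 = 20 - 10 m$)
$E{\left(W \right)} = \sqrt{W^{2} - 5 W}$ ($E{\left(W \right)} = \sqrt{\left(\left(W^{2} - 6 W\right) + W\right) + \left(20 - 20\right)} = \sqrt{\left(W^{2} - 5 W\right) + \left(20 - 20\right)} = \sqrt{\left(W^{2} - 5 W\right) + 0} = \sqrt{W^{2} - 5 W}$)
$E{\left(-20 \right)} - 960 = \sqrt{- 20 \left(-5 - 20\right)} - 960 = \sqrt{\left(-20\right) \left(-25\right)} - 960 = \sqrt{500} - 960 = 10 \sqrt{5} - 960 = -960 + 10 \sqrt{5}$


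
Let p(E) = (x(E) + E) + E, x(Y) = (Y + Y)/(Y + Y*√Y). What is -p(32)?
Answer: -1982/31 - 8*√2/31 ≈ -64.300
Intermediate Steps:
x(Y) = 2*Y/(Y + Y^(3/2)) (x(Y) = (2*Y)/(Y + Y^(3/2)) = 2*Y/(Y + Y^(3/2)))
p(E) = 2*E + 2*E/(E + E^(3/2)) (p(E) = (2*E/(E + E^(3/2)) + E) + E = (E + 2*E/(E + E^(3/2))) + E = 2*E + 2*E/(E + E^(3/2)))
-p(32) = -2*32*(1 + 32 + 32^(3/2))/(32 + 32^(3/2)) = -2*32*(1 + 32 + 128*√2)/(32 + 128*√2) = -2*32*(33 + 128*√2)/(32 + 128*√2) = -64*(33 + 128*√2)/(32 + 128*√2)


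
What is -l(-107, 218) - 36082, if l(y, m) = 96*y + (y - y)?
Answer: -25810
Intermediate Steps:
l(y, m) = 96*y (l(y, m) = 96*y + 0 = 96*y)
-l(-107, 218) - 36082 = -96*(-107) - 36082 = -1*(-10272) - 36082 = 10272 - 36082 = -25810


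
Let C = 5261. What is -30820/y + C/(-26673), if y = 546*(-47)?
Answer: 38169671/38026807 ≈ 1.0038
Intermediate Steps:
y = -25662
-30820/y + C/(-26673) = -30820/(-25662) + 5261/(-26673) = -30820*(-1/25662) + 5261*(-1/26673) = 15410/12831 - 5261/26673 = 38169671/38026807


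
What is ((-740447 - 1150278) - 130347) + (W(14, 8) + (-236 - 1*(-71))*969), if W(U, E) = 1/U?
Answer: -30533397/14 ≈ -2.1810e+6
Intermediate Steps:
W(U, E) = 1/U
((-740447 - 1150278) - 130347) + (W(14, 8) + (-236 - 1*(-71))*969) = ((-740447 - 1150278) - 130347) + (1/14 + (-236 - 1*(-71))*969) = (-1890725 - 130347) + (1/14 + (-236 + 71)*969) = -2021072 + (1/14 - 165*969) = -2021072 + (1/14 - 159885) = -2021072 - 2238389/14 = -30533397/14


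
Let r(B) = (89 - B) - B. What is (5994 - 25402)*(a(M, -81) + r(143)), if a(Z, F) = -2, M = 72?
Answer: 3862192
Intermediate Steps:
r(B) = 89 - 2*B
(5994 - 25402)*(a(M, -81) + r(143)) = (5994 - 25402)*(-2 + (89 - 2*143)) = -19408*(-2 + (89 - 286)) = -19408*(-2 - 197) = -19408*(-199) = 3862192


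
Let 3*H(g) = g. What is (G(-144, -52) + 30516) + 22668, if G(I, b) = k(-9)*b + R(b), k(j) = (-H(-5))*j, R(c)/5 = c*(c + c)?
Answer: 81004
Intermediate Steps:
R(c) = 10*c² (R(c) = 5*(c*(c + c)) = 5*(c*(2*c)) = 5*(2*c²) = 10*c²)
H(g) = g/3
k(j) = 5*j/3 (k(j) = (-(-5)/3)*j = (-1*(-5/3))*j = 5*j/3)
G(I, b) = -15*b + 10*b² (G(I, b) = ((5/3)*(-9))*b + 10*b² = -15*b + 10*b²)
(G(-144, -52) + 30516) + 22668 = (5*(-52)*(-3 + 2*(-52)) + 30516) + 22668 = (5*(-52)*(-3 - 104) + 30516) + 22668 = (5*(-52)*(-107) + 30516) + 22668 = (27820 + 30516) + 22668 = 58336 + 22668 = 81004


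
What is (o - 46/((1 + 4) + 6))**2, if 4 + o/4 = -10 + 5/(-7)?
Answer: 23561316/5929 ≈ 3973.9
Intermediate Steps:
o = -412/7 (o = -16 + 4*(-10 + 5/(-7)) = -16 + 4*(-10 + 5*(-1/7)) = -16 + 4*(-10 - 5/7) = -16 + 4*(-75/7) = -16 - 300/7 = -412/7 ≈ -58.857)
(o - 46/((1 + 4) + 6))**2 = (-412/7 - 46/((1 + 4) + 6))**2 = (-412/7 - 46/(5 + 6))**2 = (-412/7 - 46/11)**2 = (-4854/77)**2 = 23561316/5929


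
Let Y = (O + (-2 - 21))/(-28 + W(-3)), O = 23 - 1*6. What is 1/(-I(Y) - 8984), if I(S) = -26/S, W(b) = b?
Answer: -3/26549 ≈ -0.00011300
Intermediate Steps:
O = 17 (O = 23 - 6 = 17)
Y = 6/31 (Y = (17 + (-2 - 21))/(-28 - 3) = (17 - 23)/(-31) = -6*(-1/31) = 6/31 ≈ 0.19355)
1/(-I(Y) - 8984) = 1/(-(-26)/6/31 - 8984) = 1/(-(-26)*31/6 - 8984) = 1/(-1*(-403/3) - 8984) = 1/(403/3 - 8984) = 1/(-26549/3) = -3/26549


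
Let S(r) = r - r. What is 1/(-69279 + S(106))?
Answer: -1/69279 ≈ -1.4434e-5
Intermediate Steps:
S(r) = 0
1/(-69279 + S(106)) = 1/(-69279 + 0) = 1/(-69279) = -1/69279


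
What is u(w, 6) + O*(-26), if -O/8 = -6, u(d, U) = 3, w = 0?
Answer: -1245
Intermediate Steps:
O = 48 (O = -8*(-6) = 48)
u(w, 6) + O*(-26) = 3 + 48*(-26) = 3 - 1248 = -1245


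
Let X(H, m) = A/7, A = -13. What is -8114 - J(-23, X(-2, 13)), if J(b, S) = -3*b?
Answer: -8183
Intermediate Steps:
X(H, m) = -13/7
-8114 - J(-23, X(-2, 13)) = -8114 - (-3)*(-23) = -8114 - 1*69 = -8114 - 69 = -8183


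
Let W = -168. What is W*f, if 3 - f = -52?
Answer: -9240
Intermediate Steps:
f = 55 (f = 3 - 1*(-52) = 3 + 52 = 55)
W*f = -168*55 = -9240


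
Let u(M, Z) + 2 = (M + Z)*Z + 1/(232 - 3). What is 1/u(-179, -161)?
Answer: 229/12535003 ≈ 1.8269e-5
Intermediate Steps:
u(M, Z) = -457/229 + Z*(M + Z) (u(M, Z) = -2 + ((M + Z)*Z + 1/(232 - 3)) = -2 + (Z*(M + Z) + 1/229) = -2 + (1/229 + Z*(M + Z)) = -457/229 + Z*(M + Z))
1/u(-179, -161) = 1/(-457/229 + (-161)**2 - 179*(-161)) = 1/(-457/229 + 25921 + 28819) = 1/(12535003/229) = 229/12535003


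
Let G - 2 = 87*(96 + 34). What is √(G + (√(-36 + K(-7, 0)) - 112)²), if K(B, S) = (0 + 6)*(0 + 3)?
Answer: √(23838 - 672*I*√2) ≈ 154.43 - 3.077*I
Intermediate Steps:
K(B, S) = 18 (K(B, S) = 6*3 = 18)
G = 11312 (G = 2 + 87*(96 + 34) = 2 + 87*130 = 2 + 11310 = 11312)
√(G + (√(-36 + K(-7, 0)) - 112)²) = √(11312 + (√(-36 + 18) - 112)²) = √(11312 + (√(-18) - 112)²) = √(11312 + (3*I*√2 - 112)²) = √(11312 + (-112 + 3*I*√2)²)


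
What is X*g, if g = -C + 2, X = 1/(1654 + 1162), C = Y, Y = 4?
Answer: -1/1408 ≈ -0.00071023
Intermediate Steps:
C = 4
X = 1/2816 ≈ 0.00035511
g = -2 (g = -1*4 + 2 = -4 + 2 = -2)
X*g = (1/2816)*(-2) = -1/1408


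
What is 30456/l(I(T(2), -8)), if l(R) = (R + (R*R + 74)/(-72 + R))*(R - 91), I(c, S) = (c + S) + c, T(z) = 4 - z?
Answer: 60912/985 ≈ 61.840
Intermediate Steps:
I(c, S) = S + 2*c (I(c, S) = (S + c) + c = S + 2*c)
l(R) = (-91 + R)*(R + (74 + R**2)/(-72 + R)) (l(R) = (R + (R**2 + 74)/(-72 + R))*(-91 + R) = (R + (74 + R**2)/(-72 + R))*(-91 + R) = (-91 + R)*(R + (74 + R**2)/(-72 + R)))
30456/l(I(T(2), -8)) = 30456/((2*(-3367 + (-8 + 2*(4 - 1*2))**3 - 127*(-8 + 2*(4 - 1*2))**2 + 3313*(-8 + 2*(4 - 1*2)))/(-72 + (-8 + 2*(4 - 1*2))))) = 30456/((2*(-3367 + (-8 + 2*(4 - 2))**3 - 127*(-8 + 2*(4 - 2))**2 + 3313*(-8 + 2*(4 - 2)))/(-72 + (-8 + 2*(4 - 2))))) = 30456/((2*(-3367 + (-8 + 2*2)**3 - 127*(-8 + 2*2)**2 + 3313*(-8 + 2*2))/(-72 + (-8 + 2*2)))) = 30456/((2*(-3367 + (-8 + 4)**3 - 127*(-8 + 4)**2 + 3313*(-8 + 4))/(-72 + (-8 + 4)))) = 30456/((2*(-3367 + (-4)**3 - 127*(-4)**2 + 3313*(-4))/(-72 - 4))) = 30456/((2*(-3367 - 64 - 127*16 - 13252)/(-76))) = 30456/((2*(-1/76)*(-3367 - 64 - 2032 - 13252))) = 30456/((2*(-1/76)*(-18715))) = 30456/(985/2) = 30456*(2/985) = 60912/985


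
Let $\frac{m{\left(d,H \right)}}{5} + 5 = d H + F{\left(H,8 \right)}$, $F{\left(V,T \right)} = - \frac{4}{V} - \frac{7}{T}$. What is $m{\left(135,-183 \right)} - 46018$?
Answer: $- \frac{248253797}{1464} \approx -1.6957 \cdot 10^{5}$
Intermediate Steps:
$F{\left(V,T \right)} = - \frac{7}{T} - \frac{4}{V}$
$m{\left(d,H \right)} = - \frac{235}{8} - \frac{20}{H} + 5 H d$ ($m{\left(d,H \right)} = -25 + 5 \left(d H - \left(\frac{7}{8} + \frac{4}{H}\right)\right) = -25 + 5 \left(H d - \left(\frac{7}{8} + \frac{4}{H}\right)\right) = -25 + 5 \left(- \frac{7}{8} - \frac{4}{H} + H d\right) = -25 - \left(\frac{35}{8} + \frac{20}{H} - 5 H d\right) = - \frac{235}{8} - \frac{20}{H} + 5 H d$)
$m{\left(135,-183 \right)} - 46018 = \left(- \frac{235}{8} - \frac{20}{-183} + 5 \left(-183\right) 135\right) - 46018 = \left(- \frac{235}{8} - - \frac{20}{183} - 123525\right) - 46018 = \left(- \frac{235}{8} + \frac{20}{183} - 123525\right) - 46018 = - \frac{180883445}{1464} - 46018 = - \frac{248253797}{1464}$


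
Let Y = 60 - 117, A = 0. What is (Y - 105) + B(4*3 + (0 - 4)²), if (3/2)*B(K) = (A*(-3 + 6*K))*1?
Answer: -162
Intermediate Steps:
Y = -57
B(K) = 0 (B(K) = 2*((0*(-3 + 6*K))*1)/3 = 2*(0*1)/3 = (⅔)*0 = 0)
(Y - 105) + B(4*3 + (0 - 4)²) = (-57 - 105) + 0 = -162 + 0 = -162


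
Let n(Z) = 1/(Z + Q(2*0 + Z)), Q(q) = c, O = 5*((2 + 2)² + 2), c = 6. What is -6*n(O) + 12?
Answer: 191/16 ≈ 11.938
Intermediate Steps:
O = 90 (O = 5*(4² + 2) = 5*(16 + 2) = 5*18 = 90)
Q(q) = 6
n(Z) = 1/(6 + Z) (n(Z) = 1/(Z + 6) = 1/(6 + Z))
-6*n(O) + 12 = -6/(6 + 90) + 12 = -6/96 + 12 = -6*1/96 + 12 = -1/16 + 12 = 191/16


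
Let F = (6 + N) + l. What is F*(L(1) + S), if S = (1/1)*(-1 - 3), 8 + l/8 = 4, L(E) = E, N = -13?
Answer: 117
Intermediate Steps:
l = -32 (l = -64 + 8*4 = -64 + 32 = -32)
S = -4 (S = (1*1)*(-4) = 1*(-4) = -4)
F = -39 (F = (6 - 13) - 32 = -7 - 32 = -39)
F*(L(1) + S) = -39*(1 - 4) = -39*(-3) = 117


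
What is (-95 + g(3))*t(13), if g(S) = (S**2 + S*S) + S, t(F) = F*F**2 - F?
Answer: -161616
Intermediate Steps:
t(F) = F**3 - F
g(S) = S + 2*S**2 (g(S) = (S**2 + S**2) + S = 2*S**2 + S = S + 2*S**2)
(-95 + g(3))*t(13) = (-95 + 3*(1 + 2*3))*(13**3 - 1*13) = (-95 + 3*(1 + 6))*(2197 - 13) = (-95 + 3*7)*2184 = (-95 + 21)*2184 = -74*2184 = -161616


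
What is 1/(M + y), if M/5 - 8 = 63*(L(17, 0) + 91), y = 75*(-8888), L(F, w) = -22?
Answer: -1/644825 ≈ -1.5508e-6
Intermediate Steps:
y = -666600
M = 21775 (M = 40 + 5*(63*(-22 + 91)) = 40 + 5*(63*69) = 40 + 5*4347 = 40 + 21735 = 21775)
1/(M + y) = 1/(21775 - 666600) = 1/(-644825) = -1/644825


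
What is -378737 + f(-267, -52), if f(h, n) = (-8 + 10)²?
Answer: -378733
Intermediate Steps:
f(h, n) = 4 (f(h, n) = 2² = 4)
-378737 + f(-267, -52) = -378737 + 4 = -378733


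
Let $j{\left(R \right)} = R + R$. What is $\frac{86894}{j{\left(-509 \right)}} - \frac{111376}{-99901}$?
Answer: $- \frac{4283708363}{50849609} \approx -84.243$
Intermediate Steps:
$j{\left(R \right)} = 2 R$
$\frac{86894}{j{\left(-509 \right)}} - \frac{111376}{-99901} = \frac{86894}{2 \left(-509\right)} - \frac{111376}{-99901} = \frac{86894}{-1018} - - \frac{111376}{99901} = 86894 \left(- \frac{1}{1018}\right) + \frac{111376}{99901} = - \frac{43447}{509} + \frac{111376}{99901} = - \frac{4283708363}{50849609}$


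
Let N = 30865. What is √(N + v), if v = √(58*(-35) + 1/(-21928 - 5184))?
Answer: √(1417977730660 + 3389*I*√373043232858)/6778 ≈ 175.68 + 0.12823*I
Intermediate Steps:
v = I*√373043232858/13556 (v = √(-2030 + 1/(-27112)) = √(-2030 - 1/27112) = √(-55037361/27112) = I*√373043232858/13556 ≈ 45.056*I)
√(N + v) = √(30865 + I*√373043232858/13556)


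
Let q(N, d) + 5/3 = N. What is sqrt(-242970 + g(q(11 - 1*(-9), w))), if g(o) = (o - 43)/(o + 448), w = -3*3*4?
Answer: 4*I*sqrt(29721326906)/1399 ≈ 492.92*I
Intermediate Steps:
w = -36 (w = -9*4 = -36)
q(N, d) = -5/3 + N
g(o) = (-43 + o)/(448 + o)
sqrt(-242970 + g(q(11 - 1*(-9), w))) = sqrt(-242970 + (-43 + (-5/3 + (11 - 1*(-9))))/(448 + (-5/3 + (11 - 1*(-9))))) = sqrt(-242970 + (-43 + (-5/3 + (11 + 9)))/(448 + (-5/3 + (11 + 9)))) = sqrt(-242970 + (-43 + (-5/3 + 20))/(448 + (-5/3 + 20))) = sqrt(-242970 + (-43 + 55/3)/(448 + 55/3)) = sqrt(-242970 - 74/3/(1399/3)) = sqrt(-242970 + (3/1399)*(-74/3)) = sqrt(-242970 - 74/1399) = sqrt(-339915104/1399) = 4*I*sqrt(29721326906)/1399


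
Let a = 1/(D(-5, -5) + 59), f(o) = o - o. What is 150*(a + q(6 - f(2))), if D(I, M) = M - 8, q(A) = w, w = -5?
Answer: -17175/23 ≈ -746.74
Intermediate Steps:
f(o) = 0
q(A) = -5
D(I, M) = -8 + M
a = 1/46 (a = 1/((-8 - 5) + 59) = 1/(-13 + 59) = 1/46 ≈ 0.021739)
150*(a + q(6 - f(2))) = 150*(1/46 - 5) = 150*(-229/46) = -17175/23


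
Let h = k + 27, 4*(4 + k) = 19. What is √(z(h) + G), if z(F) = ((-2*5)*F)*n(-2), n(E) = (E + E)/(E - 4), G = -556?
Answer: I*√741 ≈ 27.221*I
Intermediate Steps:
k = ¾ (k = -4 + (¼)*19 = -4 + 19/4 = ¾ ≈ 0.75000)
n(E) = 2*E/(-4 + E) (n(E) = (2*E)/(-4 + E) = 2*E/(-4 + E))
h = 111/4 (h = ¾ + 27 = 111/4 ≈ 27.750)
z(F) = -20*F/3 (z(F) = ((-2*5)*F)*(2*(-2)/(-4 - 2)) = (-10*F)*(2*(-2)/(-6)) = (-10*F)*(2*(-2)*(-⅙)) = -10*F*(⅔) = -20*F/3)
√(z(h) + G) = √(-20/3*111/4 - 556) = √(-185 - 556) = √(-741) = I*√741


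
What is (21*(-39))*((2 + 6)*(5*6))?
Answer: -196560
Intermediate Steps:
(21*(-39))*((2 + 6)*(5*6)) = -6552*30 = -819*240 = -196560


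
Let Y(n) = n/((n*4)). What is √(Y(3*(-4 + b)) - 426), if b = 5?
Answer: I*√1703/2 ≈ 20.634*I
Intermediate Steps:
Y(n) = ¼ (Y(n) = n/((4*n)) = n*(1/(4*n)) = ¼)
√(Y(3*(-4 + b)) - 426) = √(¼ - 426) = √(-1703/4) = I*√1703/2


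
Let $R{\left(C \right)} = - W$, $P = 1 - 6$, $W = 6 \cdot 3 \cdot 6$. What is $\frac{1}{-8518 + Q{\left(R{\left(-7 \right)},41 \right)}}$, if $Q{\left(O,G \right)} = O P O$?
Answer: $- \frac{1}{66838} \approx -1.4962 \cdot 10^{-5}$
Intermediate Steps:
$W = 108$ ($W = 18 \cdot 6 = 108$)
$P = -5$ ($P = 1 - 6 = -5$)
$R{\left(C \right)} = -108$ ($R{\left(C \right)} = \left(-1\right) 108 = -108$)
$Q{\left(O,G \right)} = - 5 O^{2}$ ($Q{\left(O,G \right)} = O \left(-5\right) O = - 5 O O = - 5 O^{2}$)
$\frac{1}{-8518 + Q{\left(R{\left(-7 \right)},41 \right)}} = \frac{1}{-8518 - 5 \left(-108\right)^{2}} = \frac{1}{-8518 - 58320} = \frac{1}{-66838} = - \frac{1}{66838}$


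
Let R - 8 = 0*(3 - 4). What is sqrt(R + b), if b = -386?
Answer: 3*I*sqrt(42) ≈ 19.442*I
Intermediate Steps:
R = 8 (R = 8 + 0*(3 - 4) = 8 + 0*(-1) = 8 + 0 = 8)
sqrt(R + b) = sqrt(8 - 386) = sqrt(-378) = 3*I*sqrt(42)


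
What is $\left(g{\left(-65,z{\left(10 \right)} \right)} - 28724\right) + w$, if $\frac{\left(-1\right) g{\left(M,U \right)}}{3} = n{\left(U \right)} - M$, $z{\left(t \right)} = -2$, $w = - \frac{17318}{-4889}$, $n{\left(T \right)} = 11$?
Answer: $- \frac{141529010}{4889} \approx -28948.0$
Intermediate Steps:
$w = \frac{17318}{4889}$ ($w = \left(-17318\right) \left(- \frac{1}{4889}\right) = \frac{17318}{4889} \approx 3.5422$)
$g{\left(M,U \right)} = -33 + 3 M$ ($g{\left(M,U \right)} = - 3 \left(11 - M\right) = -33 + 3 M$)
$\left(g{\left(-65,z{\left(10 \right)} \right)} - 28724\right) + w = \left(\left(-33 + 3 \left(-65\right)\right) - 28724\right) + \frac{17318}{4889} = \left(\left(-33 - 195\right) - 28724\right) + \frac{17318}{4889} = \left(-228 - 28724\right) + \frac{17318}{4889} = -28952 + \frac{17318}{4889} = - \frac{141529010}{4889}$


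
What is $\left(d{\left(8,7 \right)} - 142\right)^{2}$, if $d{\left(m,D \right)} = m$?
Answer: $17956$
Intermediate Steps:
$\left(d{\left(8,7 \right)} - 142\right)^{2} = \left(8 - 142\right)^{2} = \left(-134\right)^{2} = 17956$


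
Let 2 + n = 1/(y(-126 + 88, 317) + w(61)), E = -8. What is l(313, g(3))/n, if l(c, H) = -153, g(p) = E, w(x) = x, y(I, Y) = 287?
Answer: 53244/695 ≈ 76.610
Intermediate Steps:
g(p) = -8
n = -695/348 (n = -2 + 1/(287 + 61) = -2 + 1/348 = -695/348 ≈ -1.9971)
l(313, g(3))/n = -153/(-695/348) = -153*(-348/695) = 53244/695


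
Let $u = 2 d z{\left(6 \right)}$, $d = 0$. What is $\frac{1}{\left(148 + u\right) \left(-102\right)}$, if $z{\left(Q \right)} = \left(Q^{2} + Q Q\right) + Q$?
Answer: $- \frac{1}{15096} \approx -6.6243 \cdot 10^{-5}$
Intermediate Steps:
$z{\left(Q \right)} = Q + 2 Q^{2}$ ($z{\left(Q \right)} = \left(Q^{2} + Q^{2}\right) + Q = 2 Q^{2} + Q = Q + 2 Q^{2}$)
$u = 0$ ($u = 2 \cdot 0 \cdot 6 \left(1 + 2 \cdot 6\right) = 0 \cdot 6 \left(1 + 12\right) = 0 \cdot 6 \cdot 13 = 0 \cdot 78 = 0$)
$\frac{1}{\left(148 + u\right) \left(-102\right)} = \frac{1}{\left(148 + 0\right) \left(-102\right)} = \frac{1}{148 \left(-102\right)} = \frac{1}{-15096} = - \frac{1}{15096}$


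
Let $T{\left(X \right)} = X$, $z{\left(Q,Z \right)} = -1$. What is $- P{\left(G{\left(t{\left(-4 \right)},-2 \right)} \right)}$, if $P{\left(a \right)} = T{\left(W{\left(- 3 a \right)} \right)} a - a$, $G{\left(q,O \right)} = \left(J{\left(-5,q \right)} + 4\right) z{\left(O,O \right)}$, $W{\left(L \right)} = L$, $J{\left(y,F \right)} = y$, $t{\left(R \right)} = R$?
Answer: $4$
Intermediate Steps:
$G{\left(q,O \right)} = 1$ ($G{\left(q,O \right)} = \left(-5 + 4\right) \left(-1\right) = \left(-1\right) \left(-1\right) = 1$)
$P{\left(a \right)} = - a - 3 a^{2}$ ($P{\left(a \right)} = - 3 a a - a = - 3 a^{2} - a = - a - 3 a^{2}$)
$- P{\left(G{\left(t{\left(-4 \right)},-2 \right)} \right)} = - \left(-1\right) 1 \left(1 + 3 \cdot 1\right) = - \left(-1\right) 1 \left(1 + 3\right) = - \left(-1\right) 1 \cdot 4 = \left(-1\right) \left(-4\right) = 4$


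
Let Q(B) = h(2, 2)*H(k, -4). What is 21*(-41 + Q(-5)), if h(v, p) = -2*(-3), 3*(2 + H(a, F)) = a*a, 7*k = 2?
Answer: -7767/7 ≈ -1109.6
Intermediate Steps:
k = 2/7 (k = (⅐)*2 = 2/7 ≈ 0.28571)
H(a, F) = -2 + a²/3 (H(a, F) = -2 + (a*a)/3 = -2 + a²/3)
h(v, p) = 6
Q(B) = -580/49 (Q(B) = 6*(-2 + (2/7)²/3) = 6*(-2 + (⅓)*(4/49)) = 6*(-2 + 4/147) = 6*(-290/147) = -580/49)
21*(-41 + Q(-5)) = 21*(-41 - 580/49) = 21*(-2589/49) = -7767/7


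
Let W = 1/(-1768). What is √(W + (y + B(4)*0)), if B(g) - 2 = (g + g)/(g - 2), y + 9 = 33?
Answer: √18754502/884 ≈ 4.8989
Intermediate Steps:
y = 24 (y = -9 + 33 = 24)
B(g) = 2 + 2*g/(-2 + g) (B(g) = 2 + (g + g)/(g - 2) = 2 + (2*g)/(-2 + g) = 2 + 2*g/(-2 + g))
W = -1/1768 ≈ -0.00056561
√(W + (y + B(4)*0)) = √(-1/1768 + (24 + (4*(-1 + 4)/(-2 + 4))*0)) = √(-1/1768 + (24 + (4*3/2)*0)) = √(-1/1768 + (24 + (4*(½)*3)*0)) = √(-1/1768 + (24 + 6*0)) = √(-1/1768 + (24 + 0)) = √(-1/1768 + 24) = √(42431/1768) = √18754502/884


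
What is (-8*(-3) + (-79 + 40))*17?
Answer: -255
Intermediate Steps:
(-8*(-3) + (-79 + 40))*17 = (24 - 39)*17 = -15*17 = -255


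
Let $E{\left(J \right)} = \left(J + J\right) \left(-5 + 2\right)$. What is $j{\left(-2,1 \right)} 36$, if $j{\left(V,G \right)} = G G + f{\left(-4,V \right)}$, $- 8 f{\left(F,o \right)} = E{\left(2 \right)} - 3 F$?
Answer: $36$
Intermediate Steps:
$E{\left(J \right)} = - 6 J$ ($E{\left(J \right)} = 2 J \left(-3\right) = - 6 J$)
$f{\left(F,o \right)} = \frac{3}{2} + \frac{3 F}{8}$ ($f{\left(F,o \right)} = - \frac{\left(-6\right) 2 - 3 F}{8} = - \frac{-12 - 3 F}{8} = \frac{3}{2} + \frac{3 F}{8}$)
$j{\left(V,G \right)} = G^{2}$ ($j{\left(V,G \right)} = G G + \left(\frac{3}{2} + \frac{3}{8} \left(-4\right)\right) = G^{2} + \left(\frac{3}{2} - \frac{3}{2}\right) = G^{2} + 0 = G^{2}$)
$j{\left(-2,1 \right)} 36 = 1^{2} \cdot 36 = 1 \cdot 36 = 36$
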